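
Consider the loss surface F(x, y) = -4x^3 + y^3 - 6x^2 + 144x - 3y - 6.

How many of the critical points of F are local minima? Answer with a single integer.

F separates as a function of x plus a function of y, so ∇F=0 decouples.
∂F/∂x = -12(x - 3)(x + 4) = 0 at x ∈ {-4, 3}; ∂F/∂y = 3(y - 1)(y + 1) = 0 at y ∈ {-1, 1}.
The Hessian is diagonal: diag(F_xx, F_yy). Second derivatives: F_xx(-4)=84, F_xx(3)=-84; F_yy(-1)=-6, F_yy(1)=6.
Local minima occur where both diagonal entries positive: (-4, 1). Count: 1.

1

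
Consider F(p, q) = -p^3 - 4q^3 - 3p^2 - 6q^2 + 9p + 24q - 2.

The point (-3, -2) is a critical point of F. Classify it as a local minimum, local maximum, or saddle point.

The mixed partial ∂²F/∂p∂q is 0, so the Hessian at any point is diag(F_pp, F_qq) = diag(-6(p + 1), -12(2q + 1)).
At (-3, -2): H = diag(12, 36).
Both eigenvalues are positive, so H is positive definite: a local minimum.

local minimum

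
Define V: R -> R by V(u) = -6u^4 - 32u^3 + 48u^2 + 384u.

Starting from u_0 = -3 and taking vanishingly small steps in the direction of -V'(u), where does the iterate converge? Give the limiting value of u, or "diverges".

-2

V'(u) = -24(u - 2)(u + 2)(u + 4), so V'(-3) = -120.
Gradient descent moves in the -V' direction, i.e. u is increasing.
The nearest critical point in that direction is u = -2, where V'' = 192 > 0 (a local minimum). The iterate converges there.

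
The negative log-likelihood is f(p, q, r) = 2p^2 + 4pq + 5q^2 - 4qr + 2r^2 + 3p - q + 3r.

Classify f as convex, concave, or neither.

convex

f is quadratic, so its Hessian is the constant matrix H = [[4, 4, 0], [4, 10, -4], [0, -4, 4]].
Leading principal minors: 4, 24, 32.
All positive ⇒ H ≻ 0 ⇒ convex.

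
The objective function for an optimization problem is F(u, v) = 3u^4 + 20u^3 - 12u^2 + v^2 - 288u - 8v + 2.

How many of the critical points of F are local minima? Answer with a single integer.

F separates as a function of u plus a function of v, so ∇F=0 decouples.
∂F/∂u = 12(u - 2)(u + 3)(u + 4) = 0 at u ∈ {-4, -3, 2}; ∂F/∂v = 2(v - 4) = 0 at v ∈ {4}.
The Hessian is diagonal: diag(F_uu, F_vv). Second derivatives: F_uu(-4)=72, F_uu(-3)=-60, F_uu(2)=360; F_vv(4)=2.
Local minima occur where both diagonal entries positive: (-4, 4), (2, 4). Count: 2.

2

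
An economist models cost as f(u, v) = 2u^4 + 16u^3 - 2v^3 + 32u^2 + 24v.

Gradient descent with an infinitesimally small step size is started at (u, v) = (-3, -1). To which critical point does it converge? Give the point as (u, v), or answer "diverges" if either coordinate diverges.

(-4, -2)

f is separable, so gradient descent decouples: u follows -∂f/∂u, v follows -∂f/∂v.
∂f/∂u = 8u(u + 2)(u + 4); at u=-3 this is 24, so u decreases.
∂f/∂v = -6(v - 2)(v + 2); at v=-1 this is 18, so v decreases.
u converges to its nearest critical value -4 (a local min of the u-part); v converges to -2. The iterate converges to (-4, -2).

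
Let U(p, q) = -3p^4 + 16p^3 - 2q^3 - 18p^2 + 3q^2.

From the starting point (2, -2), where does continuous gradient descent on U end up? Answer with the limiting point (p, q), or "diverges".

(1, 0)

U is separable, so gradient descent decouples: p follows -∂U/∂p, q follows -∂U/∂q.
∂U/∂p = -12p(p - 3)(p - 1); at p=2 this is 24, so p decreases.
∂U/∂q = -6q(q - 1); at q=-2 this is -36, so q increases.
p converges to its nearest critical value 1 (a local min of the p-part); q converges to 0. The iterate converges to (1, 0).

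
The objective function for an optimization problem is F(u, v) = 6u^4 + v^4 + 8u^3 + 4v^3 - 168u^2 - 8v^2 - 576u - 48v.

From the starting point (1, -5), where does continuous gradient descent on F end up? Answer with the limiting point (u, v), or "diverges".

F is separable, so gradient descent decouples: u follows -∂F/∂u, v follows -∂F/∂v.
∂F/∂u = 24(u - 4)(u + 2)(u + 3); at u=1 this is -864, so u increases.
∂F/∂v = 4(v - 2)(v + 2)(v + 3); at v=-5 this is -168, so v increases.
u converges to its nearest critical value 4 (a local min of the u-part); v converges to -3. The iterate converges to (4, -3).

(4, -3)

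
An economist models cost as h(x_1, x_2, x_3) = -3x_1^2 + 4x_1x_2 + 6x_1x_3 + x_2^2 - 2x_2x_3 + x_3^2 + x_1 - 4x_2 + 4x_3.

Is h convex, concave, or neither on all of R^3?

neither

h is quadratic, so its Hessian is the constant matrix H = [[-6, 4, 6], [4, 2, -2], [6, -2, 2]].
Leading principal minors: -6, -28, -200.
Neither pattern holds ⇒ H is indefinite ⇒ neither convex nor concave.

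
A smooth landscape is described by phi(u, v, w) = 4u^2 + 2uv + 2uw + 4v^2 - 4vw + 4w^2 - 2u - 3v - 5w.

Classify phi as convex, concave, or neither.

phi is quadratic, so its Hessian is the constant matrix H = [[8, 2, 2], [2, 8, -4], [2, -4, 8]].
Leading principal minors: 8, 60, 288.
All positive ⇒ H ≻ 0 ⇒ convex.

convex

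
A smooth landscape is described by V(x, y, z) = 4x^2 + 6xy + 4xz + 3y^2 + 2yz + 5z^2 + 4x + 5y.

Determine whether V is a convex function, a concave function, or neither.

V is quadratic, so its Hessian is the constant matrix H = [[8, 6, 4], [6, 6, 2], [4, 2, 10]].
Leading principal minors: 8, 12, 88.
All positive ⇒ H ≻ 0 ⇒ convex.

convex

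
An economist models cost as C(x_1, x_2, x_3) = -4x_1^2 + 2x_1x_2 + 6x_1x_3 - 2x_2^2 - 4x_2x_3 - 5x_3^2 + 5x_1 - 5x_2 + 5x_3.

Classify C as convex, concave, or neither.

concave

C is quadratic, so its Hessian is the constant matrix H = [[-8, 2, 6], [2, -4, -4], [6, -4, -10]].
Leading principal minors: -8, 28, -104.
Signs alternate −, +, − ⇒ H ≺ 0 ⇒ concave.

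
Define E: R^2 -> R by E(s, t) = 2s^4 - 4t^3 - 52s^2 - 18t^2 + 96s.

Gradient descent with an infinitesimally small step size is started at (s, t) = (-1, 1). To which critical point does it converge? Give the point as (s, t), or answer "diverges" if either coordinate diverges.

E is separable, so gradient descent decouples: s follows -∂E/∂s, t follows -∂E/∂t.
∂E/∂s = 8(s - 3)(s - 1)(s + 4); at s=-1 this is 192, so s decreases.
∂E/∂t = -12t(t + 3); at t=1 this is -48, so t increases.
The t-coordinate has no critical point in that direction and runs off to infinity.

diverges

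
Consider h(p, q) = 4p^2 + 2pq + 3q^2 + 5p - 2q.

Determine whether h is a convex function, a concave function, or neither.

convex

h is quadratic, so its Hessian is the constant matrix H = [[8, 2], [2, 6]].
det(H) = 44, tr(H) = 14.
det(H) > 0 and tr(H) > 0, so H is positive definite everywhere: convex.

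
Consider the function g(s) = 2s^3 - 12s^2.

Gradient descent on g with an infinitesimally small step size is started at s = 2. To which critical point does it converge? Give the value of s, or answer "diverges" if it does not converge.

4

g'(s) = 6s(s - 4), so g'(2) = -24.
Gradient descent moves in the -g' direction, i.e. s is increasing.
The nearest critical point in that direction is s = 4, where g'' = 24 > 0 (a local minimum). The iterate converges there.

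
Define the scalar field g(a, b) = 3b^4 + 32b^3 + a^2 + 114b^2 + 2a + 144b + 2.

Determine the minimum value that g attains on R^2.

g(a,b) separates as P(a) + Q(b) + 2, so its minimum is min P + min Q + 2.
P'(a) = 2a + 2 vanishes at a ∈ {-1}; Q'(b) = 12(b + 1)(b + 3)(b + 4) vanishes at b ∈ {-4, -3, -1}.
Local minima of P (where P''>0): P(-1)=-1. Local minima of Q: Q(-4)=-32, Q(-1)=-59.
So the global minimum of g is P(-1) + Q(-1) + 2 = -1 − 59 + 2 = -58, attained at (-1, -1).

-58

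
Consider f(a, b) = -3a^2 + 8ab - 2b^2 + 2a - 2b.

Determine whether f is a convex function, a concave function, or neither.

f is quadratic, so its Hessian is the constant matrix H = [[-6, 8], [8, -4]].
det(H) = -40, tr(H) = -10.
det(H) < 0, so H is indefinite: neither convex nor concave.

neither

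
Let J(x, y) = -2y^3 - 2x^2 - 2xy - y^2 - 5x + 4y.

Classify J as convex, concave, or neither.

The term -2y^3 is cubic, so the Hessian is not constant.
∂²J/∂y² = -12y - 2, which takes both signs as y varies (negative for sufficiently large y). A diagonal entry of the Hessian changing sign means the Hessian is neither positive- nor negative-semidefinite on all of R^2.

neither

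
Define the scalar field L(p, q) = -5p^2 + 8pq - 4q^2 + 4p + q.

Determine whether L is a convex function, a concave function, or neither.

L is quadratic, so its Hessian is the constant matrix H = [[-10, 8], [8, -8]].
det(H) = 16, tr(H) = -18.
det(H) > 0 and tr(H) < 0, so H is negative definite everywhere: concave.

concave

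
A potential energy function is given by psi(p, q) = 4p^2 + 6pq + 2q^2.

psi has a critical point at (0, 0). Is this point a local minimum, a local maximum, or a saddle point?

The Hessian of psi is constant: H = [[8, 6], [6, 4]].
det(H) = 8·4 − 6² = -4.
Since det(H) < 0, H is indefinite and the critical point is a saddle point.

saddle point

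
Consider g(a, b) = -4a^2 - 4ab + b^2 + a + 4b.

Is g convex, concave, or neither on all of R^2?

neither

g is quadratic, so its Hessian is the constant matrix H = [[-8, -4], [-4, 2]].
det(H) = -32, tr(H) = -6.
det(H) < 0, so H is indefinite: neither convex nor concave.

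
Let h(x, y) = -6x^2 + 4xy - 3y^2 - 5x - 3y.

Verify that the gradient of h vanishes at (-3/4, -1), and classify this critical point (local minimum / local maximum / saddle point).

∇h = (-12x + 4y - 5, 4x - 6y - 3); substituting (-3/4, -1) gives ∇h = (0, 0), so (-3/4, -1) is indeed a critical point.
The Hessian of h is constant: H = [[-12, 4], [4, -6]].
det(H) = (-12)·(-6) − 4² = 56.
det(H) > 0 and tr(H) = -18 < 0, so H is negative definite and the point is a local maximum.

local maximum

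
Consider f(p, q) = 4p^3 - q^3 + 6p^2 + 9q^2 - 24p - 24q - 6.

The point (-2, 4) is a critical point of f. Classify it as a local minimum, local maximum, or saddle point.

local maximum

The mixed partial ∂²f/∂p∂q is 0, so the Hessian at any point is diag(f_pp, f_qq) = diag(12(2p + 1), 6(-q + 3)).
At (-2, 4): H = diag(-36, -6).
Both eigenvalues are negative, so H is negative definite: a local maximum.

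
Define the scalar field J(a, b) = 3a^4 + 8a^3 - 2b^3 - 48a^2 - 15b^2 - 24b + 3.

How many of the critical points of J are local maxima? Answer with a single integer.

1

J separates as a function of a plus a function of b, so ∇J=0 decouples.
∂J/∂a = 12a(a - 2)(a + 4) = 0 at a ∈ {-4, 0, 2}; ∂J/∂b = -6(b + 1)(b + 4) = 0 at b ∈ {-4, -1}.
The Hessian is diagonal: diag(J_aa, J_bb). Second derivatives: J_aa(-4)=288, J_aa(0)=-96, J_aa(2)=144; J_bb(-4)=18, J_bb(-1)=-18.
Local maxima occur where both diagonal entries negative: (0, -1). Count: 1.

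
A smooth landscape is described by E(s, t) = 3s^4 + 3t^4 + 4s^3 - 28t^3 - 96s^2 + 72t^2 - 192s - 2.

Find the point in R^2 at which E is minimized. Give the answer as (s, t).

(4, 0)

E(s,t) separates as P(s) + Q(t) − 2, so its minimum is min P + min Q − 2.
P'(s) = 12(s - 4)(s + 1)(s + 4) vanishes at s ∈ {-4, -1, 4}; Q'(t) = 12t(t - 4)(t - 3) vanishes at t ∈ {0, 3, 4}.
Local minima of P (where P''>0): P(-4)=-256, P(4)=-1280. Local minima of Q: Q(0)=0, Q(4)=128.
So the global minimum of E is P(4) + Q(0) − 2 = -1280 + 0 − 2 = -1282, attained at (4, 0).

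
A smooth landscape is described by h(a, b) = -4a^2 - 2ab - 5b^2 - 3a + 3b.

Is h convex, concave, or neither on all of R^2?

h is quadratic, so its Hessian is the constant matrix H = [[-8, -2], [-2, -10]].
det(H) = 76, tr(H) = -18.
det(H) > 0 and tr(H) < 0, so H is negative definite everywhere: concave.

concave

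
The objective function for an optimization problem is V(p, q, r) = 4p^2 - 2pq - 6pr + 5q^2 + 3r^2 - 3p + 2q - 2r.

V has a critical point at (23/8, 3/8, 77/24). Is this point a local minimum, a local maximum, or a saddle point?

The Hessian is constant: H = [[8, -2, -6], [-2, 10, 0], [-6, 0, 6]].
Leading principal minors: Δ₁ = 8, Δ₂ = 76, Δ₃ = 96.
All leading minors are positive, so H is positive definite: a local minimum.

local minimum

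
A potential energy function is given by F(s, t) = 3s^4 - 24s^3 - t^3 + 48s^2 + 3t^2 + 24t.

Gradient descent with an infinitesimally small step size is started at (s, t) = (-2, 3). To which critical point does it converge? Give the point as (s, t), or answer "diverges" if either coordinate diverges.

F is separable, so gradient descent decouples: s follows -∂F/∂s, t follows -∂F/∂t.
∂F/∂s = 12s(s - 4)(s - 2); at s=-2 this is -576, so s increases.
∂F/∂t = -3(t - 4)(t + 2); at t=3 this is 15, so t decreases.
s converges to its nearest critical value 0 (a local min of the s-part); t converges to -2. The iterate converges to (0, -2).

(0, -2)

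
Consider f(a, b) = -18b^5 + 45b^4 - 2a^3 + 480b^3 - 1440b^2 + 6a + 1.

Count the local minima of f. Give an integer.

2

f separates as a function of a plus a function of b, so ∇f=0 decouples.
∂f/∂a = -6(a - 1)(a + 1) = 0 at a ∈ {-1, 1}; ∂f/∂b = -90b(b - 4)(b - 2)(b + 4) = 0 at b ∈ {-4, 0, 2, 4}.
The Hessian is diagonal: diag(f_aa, f_bb). Second derivatives: f_aa(-1)=12, f_aa(1)=-12; f_bb(-4)=17280, f_bb(0)=-2880, f_bb(2)=2160, f_bb(4)=-5760.
Local minima occur where both diagonal entries positive: (-1, -4), (-1, 2). Count: 2.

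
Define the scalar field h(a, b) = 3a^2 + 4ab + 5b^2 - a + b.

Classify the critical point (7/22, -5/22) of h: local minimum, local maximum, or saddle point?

The Hessian of h is constant: H = [[6, 4], [4, 10]].
det(H) = 6·10 − 4² = 44.
det(H) > 0 and tr(H) = 16 > 0, so H is positive definite and the point is a local minimum.

local minimum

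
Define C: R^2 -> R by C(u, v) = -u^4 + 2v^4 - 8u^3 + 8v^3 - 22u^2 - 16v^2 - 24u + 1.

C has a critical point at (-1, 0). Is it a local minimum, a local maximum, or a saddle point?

local maximum

The mixed partial ∂²C/∂u∂v is 0, so the Hessian at any point is diag(C_uu, C_vv) = diag(-4(3u^2 + 12u + 11), 8(3v^2 + 6v - 4)).
At (-1, 0): H = diag(-8, -32).
Both eigenvalues are negative, so H is negative definite: a local maximum.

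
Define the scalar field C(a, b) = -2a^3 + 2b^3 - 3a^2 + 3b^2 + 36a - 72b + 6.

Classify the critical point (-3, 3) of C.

The mixed partial ∂²C/∂a∂b is 0, so the Hessian at any point is diag(C_aa, C_bb) = diag(-6(2a + 1), 6(2b + 1)).
At (-3, 3): H = diag(30, 42).
Both eigenvalues are positive, so H is positive definite: a local minimum.

local minimum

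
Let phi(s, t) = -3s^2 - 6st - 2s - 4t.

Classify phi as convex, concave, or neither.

neither

phi is quadratic, so its Hessian is the constant matrix H = [[-6, -6], [-6, 0]].
det(H) = -36, tr(H) = -6.
det(H) < 0, so H is indefinite: neither convex nor concave.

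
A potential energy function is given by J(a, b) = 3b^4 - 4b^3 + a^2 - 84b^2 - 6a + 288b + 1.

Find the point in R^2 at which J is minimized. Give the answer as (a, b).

(3, -4)

J(a,b) separates as P(a) + Q(b) + 1, so its minimum is min P + min Q + 1.
P'(a) = 2a - 6 vanishes at a ∈ {3}; Q'(b) = 12(b - 3)(b - 2)(b + 4) vanishes at b ∈ {-4, 2, 3}.
Local minima of P (where P''>0): P(3)=-9. Local minima of Q: Q(-4)=-1472, Q(3)=243.
So the global minimum of J is P(3) + Q(-4) + 1 = -9 − 1472 + 1 = -1480, attained at (3, -4).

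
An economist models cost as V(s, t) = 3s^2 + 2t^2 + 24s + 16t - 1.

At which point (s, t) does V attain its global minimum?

V(s,t) separates as P(s) + Q(t) − 1, so its minimum is min P + min Q − 1.
P'(s) = 6s + 24 vanishes at s ∈ {-4}; Q'(t) = 4(t + 4) vanishes at t ∈ {-4}.
Local minima of P (where P''>0): P(-4)=-48. Local minima of Q: Q(-4)=-32.
So the global minimum of V is P(-4) + Q(-4) − 1 = -48 − 32 − 1 = -81, attained at (-4, -4).

(-4, -4)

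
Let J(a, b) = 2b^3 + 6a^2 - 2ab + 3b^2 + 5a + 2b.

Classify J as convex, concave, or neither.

The term 2b^3 is cubic, so the Hessian is not constant.
∂²J/∂b² = 12b + 6, which takes both signs as b varies (negative for sufficiently negative b). A diagonal entry of the Hessian changing sign means the Hessian is neither positive- nor negative-semidefinite on all of R^2.

neither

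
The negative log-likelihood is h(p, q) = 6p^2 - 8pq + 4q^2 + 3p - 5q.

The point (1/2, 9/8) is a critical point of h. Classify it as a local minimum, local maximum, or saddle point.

local minimum

The Hessian of h is constant: H = [[12, -8], [-8, 8]].
det(H) = 12·8 − (-8)² = 32.
det(H) > 0 and tr(H) = 20 > 0, so H is positive definite and the point is a local minimum.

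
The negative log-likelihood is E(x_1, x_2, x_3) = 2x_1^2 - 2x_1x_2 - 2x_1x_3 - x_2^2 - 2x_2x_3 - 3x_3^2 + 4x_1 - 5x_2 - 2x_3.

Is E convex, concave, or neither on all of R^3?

E is quadratic, so its Hessian is the constant matrix H = [[4, -2, -2], [-2, -2, -2], [-2, -2, -6]].
Leading principal minors: 4, -12, 48.
Neither pattern holds ⇒ H is indefinite ⇒ neither convex nor concave.

neither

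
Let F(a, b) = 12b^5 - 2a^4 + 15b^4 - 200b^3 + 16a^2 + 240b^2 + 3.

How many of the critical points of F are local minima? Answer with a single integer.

F separates as a function of a plus a function of b, so ∇F=0 decouples.
∂F/∂a = -8a(a - 2)(a + 2) = 0 at a ∈ {-2, 0, 2}; ∂F/∂b = 60b(b - 2)(b - 1)(b + 4) = 0 at b ∈ {-4, 0, 1, 2}.
The Hessian is diagonal: diag(F_aa, F_bb). Second derivatives: F_aa(-2)=-64, F_aa(0)=32, F_aa(2)=-64; F_bb(-4)=-7200, F_bb(0)=480, F_bb(1)=-300, F_bb(2)=720.
Local minima occur where both diagonal entries positive: (0, 0), (0, 2). Count: 2.

2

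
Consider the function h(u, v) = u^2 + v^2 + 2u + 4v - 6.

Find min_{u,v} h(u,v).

-11

h(u,v) separates as P(u) + Q(v) − 6, so its minimum is min P + min Q − 6.
P'(u) = 2u + 2 vanishes at u ∈ {-1}; Q'(v) = 2v + 4 vanishes at v ∈ {-2}.
Local minima of P (where P''>0): P(-1)=-1. Local minima of Q: Q(-2)=-4.
So the global minimum of h is P(-1) + Q(-2) − 6 = -1 − 4 − 6 = -11, attained at (-1, -2).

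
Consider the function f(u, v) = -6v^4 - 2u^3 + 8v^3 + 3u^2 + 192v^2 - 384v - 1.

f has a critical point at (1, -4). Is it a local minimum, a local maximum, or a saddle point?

local maximum

The mixed partial ∂²f/∂u∂v is 0, so the Hessian at any point is diag(f_uu, f_vv) = diag(6(-2u + 1), 24(-3v^2 + 2v + 16)).
At (1, -4): H = diag(-6, -960).
Both eigenvalues are negative, so H is negative definite: a local maximum.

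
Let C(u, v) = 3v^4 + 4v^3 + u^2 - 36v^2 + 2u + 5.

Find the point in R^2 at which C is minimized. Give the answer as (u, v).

(-1, -3)

C(u,v) separates as P(u) + Q(v) + 5, so its minimum is min P + min Q + 5.
P'(u) = 2u + 2 vanishes at u ∈ {-1}; Q'(v) = 12v(v - 2)(v + 3) vanishes at v ∈ {-3, 0, 2}.
Local minima of P (where P''>0): P(-1)=-1. Local minima of Q: Q(-3)=-189, Q(2)=-64.
So the global minimum of C is P(-1) + Q(-3) + 5 = -1 − 189 + 5 = -185, attained at (-1, -3).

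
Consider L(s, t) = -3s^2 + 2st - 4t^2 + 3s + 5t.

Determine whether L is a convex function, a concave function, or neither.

concave

L is quadratic, so its Hessian is the constant matrix H = [[-6, 2], [2, -8]].
det(H) = 44, tr(H) = -14.
det(H) > 0 and tr(H) < 0, so H is negative definite everywhere: concave.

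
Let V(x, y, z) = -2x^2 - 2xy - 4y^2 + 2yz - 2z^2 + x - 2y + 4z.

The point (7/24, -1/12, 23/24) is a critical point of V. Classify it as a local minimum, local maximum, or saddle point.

local maximum

The Hessian is constant: H = [[-4, -2, 0], [-2, -8, 2], [0, 2, -4]].
Leading principal minors: Δ₁ = -4, Δ₂ = 28, Δ₃ = -96.
The minors alternate sign starting negative (−, +, −), so H is negative definite: a local maximum.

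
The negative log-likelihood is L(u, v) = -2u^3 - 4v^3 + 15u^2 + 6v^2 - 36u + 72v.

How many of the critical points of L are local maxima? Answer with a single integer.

L separates as a function of u plus a function of v, so ∇L=0 decouples.
∂L/∂u = -6(u - 3)(u - 2) = 0 at u ∈ {2, 3}; ∂L/∂v = -12(v - 3)(v + 2) = 0 at v ∈ {-2, 3}.
The Hessian is diagonal: diag(L_uu, L_vv). Second derivatives: L_uu(2)=6, L_uu(3)=-6; L_vv(-2)=60, L_vv(3)=-60.
Local maxima occur where both diagonal entries negative: (3, 3). Count: 1.

1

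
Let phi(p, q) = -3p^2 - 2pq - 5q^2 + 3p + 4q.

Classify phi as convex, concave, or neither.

phi is quadratic, so its Hessian is the constant matrix H = [[-6, -2], [-2, -10]].
det(H) = 56, tr(H) = -16.
det(H) > 0 and tr(H) < 0, so H is negative definite everywhere: concave.

concave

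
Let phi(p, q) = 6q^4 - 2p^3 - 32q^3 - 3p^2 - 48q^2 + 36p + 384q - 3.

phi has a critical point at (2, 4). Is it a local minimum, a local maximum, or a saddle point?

The mixed partial ∂²phi/∂p∂q is 0, so the Hessian at any point is diag(phi_pp, phi_qq) = diag(-6(2p + 1), 24(3q^2 - 8q - 4)).
At (2, 4): H = diag(-30, 288).
The eigenvalues have opposite signs, so H is indefinite: a saddle point.

saddle point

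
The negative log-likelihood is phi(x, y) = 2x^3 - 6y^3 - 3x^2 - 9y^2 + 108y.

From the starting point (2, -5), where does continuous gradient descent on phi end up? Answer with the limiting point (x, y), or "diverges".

(1, -3)

phi is separable, so gradient descent decouples: x follows -∂phi/∂x, y follows -∂phi/∂y.
∂phi/∂x = 6x(x - 1); at x=2 this is 12, so x decreases.
∂phi/∂y = -18(y - 2)(y + 3); at y=-5 this is -252, so y increases.
x converges to its nearest critical value 1 (a local min of the x-part); y converges to -3. The iterate converges to (1, -3).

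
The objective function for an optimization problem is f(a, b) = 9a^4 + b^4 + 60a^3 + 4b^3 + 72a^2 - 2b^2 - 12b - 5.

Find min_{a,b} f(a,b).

f(a,b) separates as P(a) + Q(b) − 5, so its minimum is min P + min Q − 5.
P'(a) = 36a(a + 1)(a + 4) vanishes at a ∈ {-4, -1, 0}; Q'(b) = 4(b - 1)(b + 1)(b + 3) vanishes at b ∈ {-3, -1, 1}.
Local minima of P (where P''>0): P(-4)=-384, P(0)=0. Local minima of Q: Q(-3)=-9, Q(1)=-9.
So the global minimum of f is P(-4) + Q(-3) − 5 = -384 − 9 − 5 = -398, attained at (-4, -3).

-398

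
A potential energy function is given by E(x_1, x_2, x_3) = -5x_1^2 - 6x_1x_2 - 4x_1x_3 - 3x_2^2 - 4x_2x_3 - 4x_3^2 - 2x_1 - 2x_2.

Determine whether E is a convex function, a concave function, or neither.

concave

E is quadratic, so its Hessian is the constant matrix H = [[-10, -6, -4], [-6, -6, -4], [-4, -4, -8]].
Leading principal minors: -10, 24, -128.
Signs alternate −, +, − ⇒ H ≺ 0 ⇒ concave.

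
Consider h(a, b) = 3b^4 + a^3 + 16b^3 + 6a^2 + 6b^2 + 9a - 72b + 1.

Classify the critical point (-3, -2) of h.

The mixed partial ∂²h/∂a∂b is 0, so the Hessian at any point is diag(h_aa, h_bb) = diag(6(a + 2), 12(3b^2 + 8b + 1)).
At (-3, -2): H = diag(-6, -36).
Both eigenvalues are negative, so H is negative definite: a local maximum.

local maximum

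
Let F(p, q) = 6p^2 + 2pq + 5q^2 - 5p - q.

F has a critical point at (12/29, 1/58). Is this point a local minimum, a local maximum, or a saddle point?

The Hessian of F is constant: H = [[12, 2], [2, 10]].
det(H) = 12·10 − 2² = 116.
det(H) > 0 and tr(H) = 22 > 0, so H is positive definite and the point is a local minimum.

local minimum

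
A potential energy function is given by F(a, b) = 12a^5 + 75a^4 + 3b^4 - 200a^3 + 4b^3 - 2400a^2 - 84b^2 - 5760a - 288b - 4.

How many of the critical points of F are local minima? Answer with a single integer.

4

F separates as a function of a plus a function of b, so ∇F=0 decouples.
∂F/∂a = 60(a - 4)(a + 2)(a + 3)(a + 4) = 0 at a ∈ {-4, -3, -2, 4}; ∂F/∂b = 12(b - 4)(b + 2)(b + 3) = 0 at b ∈ {-3, -2, 4}.
The Hessian is diagonal: diag(F_aa, F_bb). Second derivatives: F_aa(-4)=-960, F_aa(-3)=420, F_aa(-2)=-720, F_aa(4)=20160; F_bb(-3)=84, F_bb(-2)=-72, F_bb(4)=504.
Local minima occur where both diagonal entries positive: (-3, -3), (-3, 4), (4, -3), (4, 4). Count: 4.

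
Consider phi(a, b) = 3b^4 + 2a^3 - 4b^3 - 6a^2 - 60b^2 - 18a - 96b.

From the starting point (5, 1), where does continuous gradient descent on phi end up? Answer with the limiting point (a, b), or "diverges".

(3, 4)

phi is separable, so gradient descent decouples: a follows -∂phi/∂a, b follows -∂phi/∂b.
∂phi/∂a = 6(a - 3)(a + 1); at a=5 this is 72, so a decreases.
∂phi/∂b = 12(b - 4)(b + 1)(b + 2); at b=1 this is -216, so b increases.
a converges to its nearest critical value 3 (a local min of the a-part); b converges to 4. The iterate converges to (3, 4).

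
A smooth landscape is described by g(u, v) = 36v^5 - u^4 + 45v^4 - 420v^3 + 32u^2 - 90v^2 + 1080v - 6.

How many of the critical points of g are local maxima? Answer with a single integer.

4

g separates as a function of u plus a function of v, so ∇g=0 decouples.
∂g/∂u = -4u(u - 4)(u + 4) = 0 at u ∈ {-4, 0, 4}; ∂g/∂v = 180(v - 2)(v - 1)(v + 1)(v + 3) = 0 at v ∈ {-3, -1, 1, 2}.
The Hessian is diagonal: diag(g_uu, g_vv). Second derivatives: g_uu(-4)=-128, g_uu(0)=64, g_uu(4)=-128; g_vv(-3)=-7200, g_vv(-1)=2160, g_vv(1)=-1440, g_vv(2)=2700.
Local maxima occur where both diagonal entries negative: (-4, -3), (-4, 1), (4, -3), (4, 1). Count: 4.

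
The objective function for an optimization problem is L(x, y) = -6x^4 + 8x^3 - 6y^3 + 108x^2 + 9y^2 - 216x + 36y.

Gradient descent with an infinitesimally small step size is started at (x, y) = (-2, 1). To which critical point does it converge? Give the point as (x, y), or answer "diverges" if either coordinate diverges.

(1, -1)

L is separable, so gradient descent decouples: x follows -∂L/∂x, y follows -∂L/∂y.
∂L/∂x = -24(x - 3)(x - 1)(x + 3); at x=-2 this is -360, so x increases.
∂L/∂y = -18(y - 2)(y + 1); at y=1 this is 36, so y decreases.
x converges to its nearest critical value 1 (a local min of the x-part); y converges to -1. The iterate converges to (1, -1).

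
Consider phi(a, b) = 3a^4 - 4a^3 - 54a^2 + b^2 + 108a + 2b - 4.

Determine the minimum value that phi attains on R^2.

phi(a,b) separates as P(a) + Q(b) − 4, so its minimum is min P + min Q − 4.
P'(a) = 12(a - 3)(a - 1)(a + 3) vanishes at a ∈ {-3, 1, 3}; Q'(b) = 2b + 2 vanishes at b ∈ {-1}.
Local minima of P (where P''>0): P(-3)=-459, P(3)=-27. Local minima of Q: Q(-1)=-1.
So the global minimum of phi is P(-3) + Q(-1) − 4 = -459 − 1 − 4 = -464, attained at (-3, -1).

-464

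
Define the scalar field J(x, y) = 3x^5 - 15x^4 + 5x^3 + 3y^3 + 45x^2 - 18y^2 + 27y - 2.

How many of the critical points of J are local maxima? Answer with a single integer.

J separates as a function of x plus a function of y, so ∇J=0 decouples.
∂J/∂x = 15x(x - 3)(x - 2)(x + 1) = 0 at x ∈ {-1, 0, 2, 3}; ∂J/∂y = 9(y - 3)(y - 1) = 0 at y ∈ {1, 3}.
The Hessian is diagonal: diag(J_xx, J_yy). Second derivatives: J_xx(-1)=-180, J_xx(0)=90, J_xx(2)=-90, J_xx(3)=180; J_yy(1)=-18, J_yy(3)=18.
Local maxima occur where both diagonal entries negative: (-1, 1), (2, 1). Count: 2.

2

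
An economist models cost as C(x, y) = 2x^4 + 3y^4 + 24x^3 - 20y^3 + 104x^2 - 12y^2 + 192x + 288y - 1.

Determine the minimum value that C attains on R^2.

-545

C(x,y) separates as P(x) + Q(y) − 1, so its minimum is min P + min Q − 1.
P'(x) = 8(x + 2)(x + 3)(x + 4) vanishes at x ∈ {-4, -3, -2}; Q'(y) = 12(y - 4)(y - 3)(y + 2) vanishes at y ∈ {-2, 3, 4}.
Local minima of P (where P''>0): P(-4)=-128, P(-2)=-128. Local minima of Q: Q(-2)=-416, Q(4)=448.
So the global minimum of C is P(-4) + Q(-2) − 1 = -128 − 416 − 1 = -545, attained at (-4, -2).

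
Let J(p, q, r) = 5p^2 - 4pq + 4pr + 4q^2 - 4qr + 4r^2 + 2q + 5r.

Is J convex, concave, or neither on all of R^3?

convex

J is quadratic, so its Hessian is the constant matrix H = [[10, -4, 4], [-4, 8, -4], [4, -4, 8]].
Leading principal minors: 10, 64, 352.
All positive ⇒ H ≻ 0 ⇒ convex.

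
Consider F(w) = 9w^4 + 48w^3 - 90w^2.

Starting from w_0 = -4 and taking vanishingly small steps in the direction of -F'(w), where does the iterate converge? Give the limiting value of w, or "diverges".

-5

F'(w) = 36w(w - 1)(w + 5), so F'(-4) = 720.
Gradient descent moves in the -F' direction, i.e. w is decreasing.
The nearest critical point in that direction is w = -5, where F'' = 1080 > 0 (a local minimum). The iterate converges there.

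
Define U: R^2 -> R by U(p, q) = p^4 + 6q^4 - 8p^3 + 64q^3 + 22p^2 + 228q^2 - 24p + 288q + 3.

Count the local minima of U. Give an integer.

U separates as a function of p plus a function of q, so ∇U=0 decouples.
∂U/∂p = 4(p - 3)(p - 2)(p - 1) = 0 at p ∈ {1, 2, 3}; ∂U/∂q = 24(q + 1)(q + 3)(q + 4) = 0 at q ∈ {-4, -3, -1}.
The Hessian is diagonal: diag(U_pp, U_qq). Second derivatives: U_pp(1)=8, U_pp(2)=-4, U_pp(3)=8; U_qq(-4)=72, U_qq(-3)=-48, U_qq(-1)=144.
Local minima occur where both diagonal entries positive: (1, -4), (1, -1), (3, -4), (3, -1). Count: 4.

4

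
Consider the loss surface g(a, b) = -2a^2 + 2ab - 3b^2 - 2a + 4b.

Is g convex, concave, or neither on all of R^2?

concave

g is quadratic, so its Hessian is the constant matrix H = [[-4, 2], [2, -6]].
det(H) = 20, tr(H) = -10.
det(H) > 0 and tr(H) < 0, so H is negative definite everywhere: concave.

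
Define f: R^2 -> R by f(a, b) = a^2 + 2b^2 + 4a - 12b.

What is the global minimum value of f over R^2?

-22

f(a,b) separates as P(a) + Q(b), so its minimum is min P + min Q.
P'(a) = 2a + 4 vanishes at a ∈ {-2}; Q'(b) = 4b - 12 vanishes at b ∈ {3}.
Local minima of P (where P''>0): P(-2)=-4. Local minima of Q: Q(3)=-18.
So the global minimum of f is P(-2) + Q(3) = -4 − 18 = -22, attained at (-2, 3).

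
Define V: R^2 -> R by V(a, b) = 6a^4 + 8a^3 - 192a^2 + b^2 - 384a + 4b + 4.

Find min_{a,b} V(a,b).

V(a,b) separates as P(a) + Q(b) + 4, so its minimum is min P + min Q + 4.
P'(a) = 24(a - 4)(a + 1)(a + 4) vanishes at a ∈ {-4, -1, 4}; Q'(b) = 2b + 4 vanishes at b ∈ {-2}.
Local minima of P (where P''>0): P(-4)=-512, P(4)=-2560. Local minima of Q: Q(-2)=-4.
So the global minimum of V is P(4) + Q(-2) + 4 = -2560 − 4 + 4 = -2560, attained at (4, -2).

-2560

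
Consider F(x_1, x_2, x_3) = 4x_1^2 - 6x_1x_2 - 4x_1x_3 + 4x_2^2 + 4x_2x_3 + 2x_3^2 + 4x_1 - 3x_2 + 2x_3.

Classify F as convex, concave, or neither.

convex

F is quadratic, so its Hessian is the constant matrix H = [[8, -6, -4], [-6, 8, 4], [-4, 4, 4]].
Leading principal minors: 8, 28, 48.
All positive ⇒ H ≻ 0 ⇒ convex.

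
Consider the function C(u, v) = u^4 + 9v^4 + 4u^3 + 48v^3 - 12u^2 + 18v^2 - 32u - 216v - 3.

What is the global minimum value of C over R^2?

-208

C(u,v) separates as P(u) + Q(v) − 3, so its minimum is min P + min Q − 3.
P'(u) = 4(u - 2)(u + 1)(u + 4) vanishes at u ∈ {-4, -1, 2}; Q'(v) = 36(v - 1)(v + 2)(v + 3) vanishes at v ∈ {-3, -2, 1}.
Local minima of P (where P''>0): P(-4)=-64, P(2)=-64. Local minima of Q: Q(-3)=243, Q(1)=-141.
So the global minimum of C is P(-4) + Q(1) − 3 = -64 − 141 − 3 = -208, attained at (-4, 1).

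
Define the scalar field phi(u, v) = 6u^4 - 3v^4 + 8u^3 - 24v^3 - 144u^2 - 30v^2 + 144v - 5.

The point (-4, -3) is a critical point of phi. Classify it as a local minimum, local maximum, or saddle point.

The mixed partial ∂²phi/∂u∂v is 0, so the Hessian at any point is diag(phi_uu, phi_vv) = diag(24(3u^2 + 2u - 12), -12(3v^2 + 12v + 5)).
At (-4, -3): H = diag(672, 48).
Both eigenvalues are positive, so H is positive definite: a local minimum.

local minimum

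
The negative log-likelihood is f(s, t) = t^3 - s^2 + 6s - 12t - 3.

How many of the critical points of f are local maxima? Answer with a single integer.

1

f separates as a function of s plus a function of t, so ∇f=0 decouples.
∂f/∂s = -2(s - 3) = 0 at s ∈ {3}; ∂f/∂t = 3(t - 2)(t + 2) = 0 at t ∈ {-2, 2}.
The Hessian is diagonal: diag(f_ss, f_tt). Second derivatives: f_ss(3)=-2; f_tt(-2)=-12, f_tt(2)=12.
Local maxima occur where both diagonal entries negative: (3, -2). Count: 1.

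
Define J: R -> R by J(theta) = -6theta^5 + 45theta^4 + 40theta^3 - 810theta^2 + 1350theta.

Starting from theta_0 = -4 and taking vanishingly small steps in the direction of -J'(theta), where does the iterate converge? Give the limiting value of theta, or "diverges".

J'(theta) = -30(theta - 5)(theta - 3)(theta - 1)(theta + 3), so J'(-4) = -9450.
Gradient descent moves in the -J' direction, i.e. theta is increasing.
The nearest critical point in that direction is theta = -3, where J'' = 5760 > 0 (a local minimum). The iterate converges there.

-3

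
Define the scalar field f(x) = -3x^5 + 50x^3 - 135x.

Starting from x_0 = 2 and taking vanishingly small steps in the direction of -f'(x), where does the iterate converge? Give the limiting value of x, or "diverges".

f'(x) = -15(x - 3)(x - 1)(x + 1)(x + 3), so f'(2) = 225.
Gradient descent moves in the -f' direction, i.e. x is decreasing.
The nearest critical point in that direction is x = 1, where f'' = 240 > 0 (a local minimum). The iterate converges there.

1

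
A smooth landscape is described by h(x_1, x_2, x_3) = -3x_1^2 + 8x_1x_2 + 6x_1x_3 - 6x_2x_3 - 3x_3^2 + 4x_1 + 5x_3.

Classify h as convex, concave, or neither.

neither

h is quadratic, so its Hessian is the constant matrix H = [[-6, 8, 6], [8, 0, -6], [6, -6, -6]].
Leading principal minors: -6, -64, 24.
Neither pattern holds ⇒ H is indefinite ⇒ neither convex nor concave.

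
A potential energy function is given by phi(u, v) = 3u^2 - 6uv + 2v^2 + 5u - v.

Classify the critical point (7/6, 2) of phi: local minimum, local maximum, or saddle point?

The Hessian of phi is constant: H = [[6, -6], [-6, 4]].
det(H) = 6·4 − (-6)² = -12.
Since det(H) < 0, H is indefinite and the critical point is a saddle point.

saddle point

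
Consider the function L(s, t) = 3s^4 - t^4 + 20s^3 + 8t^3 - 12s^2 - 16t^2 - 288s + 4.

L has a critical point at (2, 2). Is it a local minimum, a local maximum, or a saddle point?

local minimum

The mixed partial ∂²L/∂s∂t is 0, so the Hessian at any point is diag(L_ss, L_tt) = diag(12(3s^2 + 10s - 2), 4(-3t^2 + 12t - 8)).
At (2, 2): H = diag(360, 16).
Both eigenvalues are positive, so H is positive definite: a local minimum.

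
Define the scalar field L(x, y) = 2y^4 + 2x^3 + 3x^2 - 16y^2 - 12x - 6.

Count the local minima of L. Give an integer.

2

L separates as a function of x plus a function of y, so ∇L=0 decouples.
∂L/∂x = 6(x - 1)(x + 2) = 0 at x ∈ {-2, 1}; ∂L/∂y = 8y(y - 2)(y + 2) = 0 at y ∈ {-2, 0, 2}.
The Hessian is diagonal: diag(L_xx, L_yy). Second derivatives: L_xx(-2)=-18, L_xx(1)=18; L_yy(-2)=64, L_yy(0)=-32, L_yy(2)=64.
Local minima occur where both diagonal entries positive: (1, -2), (1, 2). Count: 2.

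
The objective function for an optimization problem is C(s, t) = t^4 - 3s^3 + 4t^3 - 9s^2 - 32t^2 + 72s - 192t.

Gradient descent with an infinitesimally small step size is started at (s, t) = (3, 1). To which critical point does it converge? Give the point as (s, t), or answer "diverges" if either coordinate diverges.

C is separable, so gradient descent decouples: s follows -∂C/∂s, t follows -∂C/∂t.
∂C/∂s = -9(s - 2)(s + 4); at s=3 this is -63, so s increases.
∂C/∂t = 4(t - 4)(t + 3)(t + 4); at t=1 this is -240, so t increases.
The s-coordinate has no critical point in that direction and runs off to infinity.

diverges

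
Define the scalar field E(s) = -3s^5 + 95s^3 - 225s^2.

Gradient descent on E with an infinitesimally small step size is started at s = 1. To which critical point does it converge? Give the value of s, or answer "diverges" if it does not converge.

E'(s) = -15s(s - 3)(s - 2)(s + 5), so E'(1) = -180.
Gradient descent moves in the -E' direction, i.e. s is increasing.
The nearest critical point in that direction is s = 2, where E'' = 210 > 0 (a local minimum). The iterate converges there.

2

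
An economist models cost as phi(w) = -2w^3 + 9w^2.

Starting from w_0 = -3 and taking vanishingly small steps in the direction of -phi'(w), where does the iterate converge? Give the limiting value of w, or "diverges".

0

phi'(w) = -6w(w - 3), so phi'(-3) = -108.
Gradient descent moves in the -phi' direction, i.e. w is increasing.
The nearest critical point in that direction is w = 0, where phi'' = 18 > 0 (a local minimum). The iterate converges there.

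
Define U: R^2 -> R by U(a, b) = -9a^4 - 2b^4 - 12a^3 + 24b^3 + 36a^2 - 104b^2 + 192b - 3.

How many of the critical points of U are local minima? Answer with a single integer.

U separates as a function of a plus a function of b, so ∇U=0 decouples.
∂U/∂a = -36a(a - 1)(a + 2) = 0 at a ∈ {-2, 0, 1}; ∂U/∂b = -8(b - 4)(b - 3)(b - 2) = 0 at b ∈ {2, 3, 4}.
The Hessian is diagonal: diag(U_aa, U_bb). Second derivatives: U_aa(-2)=-216, U_aa(0)=72, U_aa(1)=-108; U_bb(2)=-16, U_bb(3)=8, U_bb(4)=-16.
Local minima occur where both diagonal entries positive: (0, 3). Count: 1.

1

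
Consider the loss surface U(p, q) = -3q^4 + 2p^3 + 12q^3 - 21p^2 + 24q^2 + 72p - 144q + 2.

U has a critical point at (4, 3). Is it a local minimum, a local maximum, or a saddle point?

The mixed partial ∂²U/∂p∂q is 0, so the Hessian at any point is diag(U_pp, U_qq) = diag(6(2p - 7), 12(-3q^2 + 6q + 4)).
At (4, 3): H = diag(6, -60).
The eigenvalues have opposite signs, so H is indefinite: a saddle point.

saddle point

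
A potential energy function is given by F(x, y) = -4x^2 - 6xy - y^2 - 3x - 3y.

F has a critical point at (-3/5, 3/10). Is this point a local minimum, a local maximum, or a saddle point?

saddle point

The Hessian of F is constant: H = [[-8, -6], [-6, -2]].
det(H) = (-8)·(-2) − (-6)² = -20.
Since det(H) < 0, H is indefinite and the critical point is a saddle point.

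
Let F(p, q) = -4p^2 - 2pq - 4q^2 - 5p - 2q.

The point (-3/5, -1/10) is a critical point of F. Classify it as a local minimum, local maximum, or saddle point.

The Hessian of F is constant: H = [[-8, -2], [-2, -8]].
det(H) = (-8)·(-8) − (-2)² = 60.
det(H) > 0 and tr(H) = -16 < 0, so H is negative definite and the point is a local maximum.

local maximum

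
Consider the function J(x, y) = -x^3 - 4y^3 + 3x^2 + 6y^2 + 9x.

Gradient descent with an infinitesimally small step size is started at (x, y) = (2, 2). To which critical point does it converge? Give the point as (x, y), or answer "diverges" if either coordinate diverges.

diverges

J is separable, so gradient descent decouples: x follows -∂J/∂x, y follows -∂J/∂y.
∂J/∂x = -3(x - 3)(x + 1); at x=2 this is 9, so x decreases.
∂J/∂y = -12y(y - 1); at y=2 this is -24, so y increases.
The y-coordinate has no critical point in that direction and runs off to infinity.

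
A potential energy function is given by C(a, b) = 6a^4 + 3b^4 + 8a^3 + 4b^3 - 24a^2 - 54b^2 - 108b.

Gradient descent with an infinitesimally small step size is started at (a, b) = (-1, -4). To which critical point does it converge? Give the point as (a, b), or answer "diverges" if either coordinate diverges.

C is separable, so gradient descent decouples: a follows -∂C/∂a, b follows -∂C/∂b.
∂C/∂a = 24a(a - 1)(a + 2); at a=-1 this is 48, so a decreases.
∂C/∂b = 12(b - 3)(b + 1)(b + 3); at b=-4 this is -252, so b increases.
a converges to its nearest critical value -2 (a local min of the a-part); b converges to -3. The iterate converges to (-2, -3).

(-2, -3)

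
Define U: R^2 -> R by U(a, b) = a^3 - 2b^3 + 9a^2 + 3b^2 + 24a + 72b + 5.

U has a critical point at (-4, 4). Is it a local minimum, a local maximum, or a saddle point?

local maximum

The mixed partial ∂²U/∂a∂b is 0, so the Hessian at any point is diag(U_aa, U_bb) = diag(6(a + 3), 6(-2b + 1)).
At (-4, 4): H = diag(-6, -42).
Both eigenvalues are negative, so H is negative definite: a local maximum.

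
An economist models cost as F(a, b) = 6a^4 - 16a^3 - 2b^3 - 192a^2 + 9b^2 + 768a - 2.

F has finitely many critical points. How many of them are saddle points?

3

F separates as a function of a plus a function of b, so ∇F=0 decouples.
∂F/∂a = 24(a - 4)(a - 2)(a + 4) = 0 at a ∈ {-4, 2, 4}; ∂F/∂b = -6b(b - 3) = 0 at b ∈ {0, 3}.
The Hessian is diagonal: diag(F_aa, F_bb). Second derivatives: F_aa(-4)=1152, F_aa(2)=-288, F_aa(4)=384; F_bb(0)=18, F_bb(3)=-18.
Saddle points occur where the two diagonal entries have opposite signs: (-4, 3), (2, 0), (4, 3). Count: 3.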